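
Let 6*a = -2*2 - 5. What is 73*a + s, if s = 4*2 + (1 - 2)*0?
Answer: -203/2 ≈ -101.50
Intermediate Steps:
a = -3/2 (a = (-2*2 - 5)/6 = (-4 - 5)/6 = (⅙)*(-9) = -3/2 ≈ -1.5000)
s = 8 (s = 8 - 1*0 = 8 + 0 = 8)
73*a + s = 73*(-3/2) + 8 = -219/2 + 8 = -203/2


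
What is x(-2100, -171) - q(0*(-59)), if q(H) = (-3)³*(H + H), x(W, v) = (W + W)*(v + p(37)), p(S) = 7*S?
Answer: -369600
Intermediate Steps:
x(W, v) = 2*W*(259 + v) (x(W, v) = (W + W)*(v + 7*37) = (2*W)*(v + 259) = (2*W)*(259 + v) = 2*W*(259 + v))
q(H) = -54*H
x(-2100, -171) - q(0*(-59)) = 2*(-2100)*(259 - 171) - (-54)*0*(-59) = 2*(-2100)*88 - (-54)*0 = -369600 - 1*0 = -369600 + 0 = -369600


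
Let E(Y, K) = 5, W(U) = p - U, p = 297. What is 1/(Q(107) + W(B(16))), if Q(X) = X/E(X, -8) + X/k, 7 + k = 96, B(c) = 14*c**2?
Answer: -445/1452657 ≈ -0.00030634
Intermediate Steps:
W(U) = 297 - U
k = 89 (k = -7 + 96 = 89)
Q(X) = 94*X/445 (Q(X) = X/5 + X/89 = 94*X/445)
1/(Q(107) + W(B(16))) = 1/((94/445)*107 + (297 - 14*16**2)) = 1/(10058/445 + (297 - 14*256)) = 1/(10058/445 + (297 - 1*3584)) = 1/(10058/445 + (297 - 3584)) = 1/(10058/445 - 3287) = 1/(-1452657/445) = -445/1452657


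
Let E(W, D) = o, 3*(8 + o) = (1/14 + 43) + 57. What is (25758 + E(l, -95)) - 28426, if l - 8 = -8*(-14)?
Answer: -36997/14 ≈ -2642.6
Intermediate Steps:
l = 120 (l = 8 - 8*(-14) = 8 + 112 = 120)
o = 355/14 (o = -8 + ((1/14 + 43) + 57)/3 = -8 + (603/14 + 57)/3 = -8 + (1/3)*(1401/14) = -8 + 467/14 = 355/14 ≈ 25.357)
E(W, D) = 355/14
(25758 + E(l, -95)) - 28426 = (25758 + 355/14) - 28426 = 360967/14 - 28426 = -36997/14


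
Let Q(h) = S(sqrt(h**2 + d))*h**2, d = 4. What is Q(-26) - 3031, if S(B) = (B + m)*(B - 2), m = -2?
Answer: 459353 - 5408*sqrt(170) ≈ 3.8884e+5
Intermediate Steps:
S(B) = (-2 + B)**2 (S(B) = (B - 2)*(B - 2) = (-2 + B)*(-2 + B) = (-2 + B)**2)
Q(h) = h**2*(8 + h**2 - 4*sqrt(4 + h**2)) (Q(h) = (4 + (sqrt(h**2 + 4))**2 - 4*sqrt(h**2 + 4))*h**2 = (4 + (sqrt(4 + h**2))**2 - 4*sqrt(4 + h**2))*h**2 = (4 + (4 + h**2) - 4*sqrt(4 + h**2))*h**2 = (8 + h**2 - 4*sqrt(4 + h**2))*h**2 = h**2*(8 + h**2 - 4*sqrt(4 + h**2)))
Q(-26) - 3031 = (-26)**2*(8 + (-26)**2 - 4*sqrt(4 + (-26)**2)) - 3031 = 676*(8 + 676 - 4*sqrt(4 + 676)) - 3031 = 676*(8 + 676 - 8*sqrt(170)) - 3031 = 676*(684 - 8*sqrt(170)) - 3031 = (462384 - 5408*sqrt(170)) - 3031 = 459353 - 5408*sqrt(170)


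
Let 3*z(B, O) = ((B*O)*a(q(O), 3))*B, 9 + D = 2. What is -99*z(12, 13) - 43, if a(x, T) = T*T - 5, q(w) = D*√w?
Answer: -247147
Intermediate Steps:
D = -7 (D = -9 + 2 = -7)
q(w) = -7*√w
a(x, T) = -5 + T² (a(x, T) = T² - 5 = -5 + T²)
z(B, O) = 4*O*B²/3 (z(B, O) = (((B*O)*(-5 + 3²))*B)/3 = (((B*O)*(-5 + 9))*B)/3 = (((B*O)*4)*B)/3 = ((4*B*O)*B)/3 = (4*O*B²)/3 = 4*O*B²/3)
-99*z(12, 13) - 43 = -132*13*12² - 43 = -132*13*144 - 43 = -99*2496 - 43 = -247104 - 43 = -247147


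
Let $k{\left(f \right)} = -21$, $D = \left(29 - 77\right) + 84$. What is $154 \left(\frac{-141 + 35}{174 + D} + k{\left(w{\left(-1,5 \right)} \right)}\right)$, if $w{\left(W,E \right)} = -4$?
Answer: $- \frac{49676}{15} \approx -3311.7$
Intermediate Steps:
$D = 36$ ($D = -48 + 84 = 36$)
$154 \left(\frac{-141 + 35}{174 + D} + k{\left(w{\left(-1,5 \right)} \right)}\right) = 154 \left(\frac{-141 + 35}{174 + 36} - 21\right) = 154 \left(- \frac{106}{210} - 21\right) = 154 \left(\left(-106\right) \frac{1}{210} - 21\right) = 154 \left(- \frac{53}{105} - 21\right) = 154 \left(- \frac{2258}{105}\right) = - \frac{49676}{15}$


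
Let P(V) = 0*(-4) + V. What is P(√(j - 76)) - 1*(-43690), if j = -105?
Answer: 43690 + I*√181 ≈ 43690.0 + 13.454*I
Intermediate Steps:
P(V) = V (P(V) = 0 + V = V)
P(√(j - 76)) - 1*(-43690) = √(-105 - 76) - 1*(-43690) = √(-181) + 43690 = I*√181 + 43690 = 43690 + I*√181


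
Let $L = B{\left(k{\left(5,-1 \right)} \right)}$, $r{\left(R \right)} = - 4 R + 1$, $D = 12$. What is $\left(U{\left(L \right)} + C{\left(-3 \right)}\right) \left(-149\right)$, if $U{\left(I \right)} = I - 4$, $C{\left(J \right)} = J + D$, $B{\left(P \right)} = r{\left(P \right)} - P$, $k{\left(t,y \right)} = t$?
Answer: $2831$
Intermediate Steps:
$r{\left(R \right)} = 1 - 4 R$
$B{\left(P \right)} = 1 - 5 P$ ($B{\left(P \right)} = \left(1 - 4 P\right) - P = 1 - 5 P$)
$C{\left(J \right)} = 12 + J$ ($C{\left(J \right)} = J + 12 = 12 + J$)
$L = -24$ ($L = 1 - 25 = -24$)
$U{\left(I \right)} = -4 + I$
$\left(U{\left(L \right)} + C{\left(-3 \right)}\right) \left(-149\right) = \left(\left(-4 - 24\right) + \left(12 - 3\right)\right) \left(-149\right) = \left(-28 + 9\right) \left(-149\right) = \left(-19\right) \left(-149\right) = 2831$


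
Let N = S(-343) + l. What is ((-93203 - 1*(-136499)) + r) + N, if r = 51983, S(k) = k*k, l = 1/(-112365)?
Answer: 23925654719/112365 ≈ 2.1293e+5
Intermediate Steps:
l = -1/112365 ≈ -8.8996e-6
S(k) = k²
N = 13219629884/112365 (N = (-343)² - 1/112365 = 117649 - 1/112365 = 13219629884/112365 ≈ 1.1765e+5)
((-93203 - 1*(-136499)) + r) + N = ((-93203 - 1*(-136499)) + 51983) + 13219629884/112365 = ((-93203 + 136499) + 51983) + 13219629884/112365 = (43296 + 51983) + 13219629884/112365 = 95279 + 13219629884/112365 = 23925654719/112365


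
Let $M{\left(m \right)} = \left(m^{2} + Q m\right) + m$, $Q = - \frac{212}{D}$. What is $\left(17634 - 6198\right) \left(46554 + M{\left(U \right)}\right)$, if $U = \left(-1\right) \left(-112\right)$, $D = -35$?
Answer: $\frac{3424418712}{5} \approx 6.8488 \cdot 10^{8}$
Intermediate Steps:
$U = 112$
$Q = \frac{212}{35}$ ($Q = - \frac{212}{-35} = \left(-212\right) \left(- \frac{1}{35}\right) = \frac{212}{35} \approx 6.0571$)
$M{\left(m \right)} = m^{2} + \frac{247 m}{35}$ ($M{\left(m \right)} = \left(m^{2} + \frac{212 m}{35}\right) + m = m^{2} + \frac{247 m}{35}$)
$\left(17634 - 6198\right) \left(46554 + M{\left(U \right)}\right) = \left(17634 - 6198\right) \left(46554 + \frac{1}{35} \cdot 112 \left(247 + 35 \cdot 112\right)\right) = 11436 \left(46554 + \frac{1}{35} \cdot 112 \left(247 + 3920\right)\right) = 11436 \left(46554 + \frac{1}{35} \cdot 112 \cdot 4167\right) = 11436 \left(46554 + \frac{66672}{5}\right) = 11436 \cdot \frac{299442}{5} = \frac{3424418712}{5}$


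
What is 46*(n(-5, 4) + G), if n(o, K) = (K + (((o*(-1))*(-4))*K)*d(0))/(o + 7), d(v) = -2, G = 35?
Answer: 5382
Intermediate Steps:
n(o, K) = (K - 8*K*o)/(7 + o) (n(o, K) = (K + (((o*(-1))*(-4))*K)*(-2))/(o + 7) = (K + ((-o*(-4))*K)*(-2))/(7 + o) = (K + ((4*o)*K)*(-2))/(7 + o) = (K + (4*K*o)*(-2))/(7 + o) = (K - 8*K*o)/(7 + o))
46*(n(-5, 4) + G) = 46*(4*(1 - 8*(-5))/(7 - 5) + 35) = 46*(4*(1 + 40)/2 + 35) = 46*(4*(½)*41 + 35) = 46*(82 + 35) = 46*117 = 5382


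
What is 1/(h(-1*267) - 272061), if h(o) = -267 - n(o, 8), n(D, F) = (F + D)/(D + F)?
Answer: -1/272329 ≈ -3.6720e-6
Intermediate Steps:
n(D, F) = 1 (n(D, F) = (D + F)/(D + F) = 1)
h(o) = -268 (h(o) = -267 - 1*1 = -267 - 1 = -268)
1/(h(-1*267) - 272061) = 1/(-268 - 272061) = 1/(-272329) = -1/272329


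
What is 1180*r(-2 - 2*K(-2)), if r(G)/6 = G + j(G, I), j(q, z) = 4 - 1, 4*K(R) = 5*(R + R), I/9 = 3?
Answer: 77880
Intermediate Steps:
I = 27 (I = 9*3 = 27)
K(R) = 5*R/2 (K(R) = (5*(R + R))/4 = (5*(2*R))/4 = (10*R)/4 = 5*R/2)
j(q, z) = 3
r(G) = 18 + 6*G (r(G) = 6*(G + 3) = 6*(3 + G) = 18 + 6*G)
1180*r(-2 - 2*K(-2)) = 1180*(18 + 6*(-2 - 5*(-2))) = 1180*(18 + 6*(-2 - 2*(-5))) = 1180*(18 + 6*(-2 + 10)) = 1180*(18 + 6*8) = 1180*(18 + 48) = 1180*66 = 77880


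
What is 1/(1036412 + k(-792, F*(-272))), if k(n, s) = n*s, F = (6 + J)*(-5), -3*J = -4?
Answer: -1/6862468 ≈ -1.4572e-7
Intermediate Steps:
J = 4/3 (J = -⅓*(-4) = 4/3 ≈ 1.3333)
F = -110/3 (F = (6 + 4/3)*(-5) = (22/3)*(-5) = -110/3 ≈ -36.667)
1/(1036412 + k(-792, F*(-272))) = 1/(1036412 - (-29040)*(-272)) = 1/(1036412 - 792*29920/3) = 1/(1036412 - 7898880) = 1/(-6862468) = -1/6862468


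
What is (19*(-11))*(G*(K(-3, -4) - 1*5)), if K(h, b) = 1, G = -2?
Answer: -1672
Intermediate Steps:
(19*(-11))*(G*(K(-3, -4) - 1*5)) = (19*(-11))*(-2*(1 - 1*5)) = -(-418)*(1 - 5) = -(-418)*(-4) = -209*8 = -1672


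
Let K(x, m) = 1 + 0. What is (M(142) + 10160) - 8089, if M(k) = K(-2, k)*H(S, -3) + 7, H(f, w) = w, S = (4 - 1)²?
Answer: 2075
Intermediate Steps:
K(x, m) = 1
S = 9 (S = 3² = 9)
M(k) = 4 (M(k) = 1*(-3) + 7 = -3 + 7 = 4)
(M(142) + 10160) - 8089 = (4 + 10160) - 8089 = 10164 - 8089 = 2075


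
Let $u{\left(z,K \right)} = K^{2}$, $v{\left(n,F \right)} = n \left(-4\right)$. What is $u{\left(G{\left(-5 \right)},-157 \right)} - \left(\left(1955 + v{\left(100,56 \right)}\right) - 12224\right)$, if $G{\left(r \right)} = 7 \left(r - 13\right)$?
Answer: $35318$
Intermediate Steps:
$G{\left(r \right)} = -91 + 7 r$ ($G{\left(r \right)} = 7 \left(-13 + r\right) = -91 + 7 r$)
$v{\left(n,F \right)} = - 4 n$
$u{\left(G{\left(-5 \right)},-157 \right)} - \left(\left(1955 + v{\left(100,56 \right)}\right) - 12224\right) = \left(-157\right)^{2} - \left(\left(1955 - 400\right) - 12224\right) = 24649 - \left(\left(1955 - 400\right) - 12224\right) = 24649 - \left(1555 - 12224\right) = 24649 - -10669 = 24649 + 10669 = 35318$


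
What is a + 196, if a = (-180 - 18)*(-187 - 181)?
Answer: 73060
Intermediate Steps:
a = 72864 (a = -198*(-368) = 72864)
a + 196 = 72864 + 196 = 73060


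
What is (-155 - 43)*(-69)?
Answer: 13662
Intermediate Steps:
(-155 - 43)*(-69) = -198*(-69) = 13662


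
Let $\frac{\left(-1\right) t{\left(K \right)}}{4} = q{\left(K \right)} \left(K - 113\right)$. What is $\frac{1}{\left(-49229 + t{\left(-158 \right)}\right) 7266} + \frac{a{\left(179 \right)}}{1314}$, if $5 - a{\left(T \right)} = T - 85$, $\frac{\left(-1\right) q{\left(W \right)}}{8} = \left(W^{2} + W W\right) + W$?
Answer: $- \frac{23261654285185}{343436109332463} \approx -0.067732$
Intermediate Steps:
$q{\left(W \right)} = - 16 W^{2} - 8 W$ ($q{\left(W \right)} = - 8 \left(\left(W^{2} + W W\right) + W\right) = - 8 \left(\left(W^{2} + W^{2}\right) + W\right) = - 8 \left(2 W^{2} + W\right) = - 8 \left(W + 2 W^{2}\right) = - 16 W^{2} - 8 W$)
$a{\left(T \right)} = 90 - T$ ($a{\left(T \right)} = 5 - \left(T - 85\right) = 5 - \left(-85 + T\right) = 90 - T$)
$t{\left(K \right)} = 32 K \left(1 + 2 K\right) \left(-113 + K\right)$ ($t{\left(K \right)} = - 4 - 8 K \left(1 + 2 K\right) \left(K - 113\right) = - 4 - 8 K \left(1 + 2 K\right) \left(-113 + K\right) = - 4 \left(- 8 K \left(1 + 2 K\right) \left(-113 + K\right)\right) = 32 K \left(1 + 2 K\right) \left(-113 + K\right)$)
$\frac{1}{\left(-49229 + t{\left(-158 \right)}\right) 7266} + \frac{a{\left(179 \right)}}{1314} = \frac{1}{\left(-49229 + 32 \left(-158\right) \left(1 + 2 \left(-158\right)\right) \left(-113 - 158\right)\right) 7266} + \frac{90 - 179}{1314} = \frac{1}{-49229 + 32 \left(-158\right) \left(1 - 316\right) \left(-271\right)} \frac{1}{7266} + \left(90 - 179\right) \frac{1}{1314} = \frac{1}{-49229 + 32 \left(-158\right) \left(-315\right) \left(-271\right)} \frac{1}{7266} - \frac{89}{1314} = \frac{1}{-49229 - 431605440} \cdot \frac{1}{7266} - \frac{89}{1314} = \frac{1}{-431654669} \cdot \frac{1}{7266} - \frac{89}{1314} = \left(- \frac{1}{431654669}\right) \frac{1}{7266} - \frac{89}{1314} = - \frac{1}{3136402824954} - \frac{89}{1314} = - \frac{23261654285185}{343436109332463}$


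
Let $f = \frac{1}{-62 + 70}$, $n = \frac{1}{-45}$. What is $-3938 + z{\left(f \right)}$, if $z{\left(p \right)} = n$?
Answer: $- \frac{177211}{45} \approx -3938.0$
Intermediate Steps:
$n = - \frac{1}{45} \approx -0.022222$
$f = \frac{1}{8} \approx 0.125$
$z{\left(p \right)} = - \frac{1}{45}$
$-3938 + z{\left(f \right)} = -3938 - \frac{1}{45} = - \frac{177211}{45}$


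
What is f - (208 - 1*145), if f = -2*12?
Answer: -87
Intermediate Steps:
f = -24
f - (208 - 1*145) = -24 - (208 - 1*145) = -24 - (208 - 145) = -24 - 1*63 = -24 - 63 = -87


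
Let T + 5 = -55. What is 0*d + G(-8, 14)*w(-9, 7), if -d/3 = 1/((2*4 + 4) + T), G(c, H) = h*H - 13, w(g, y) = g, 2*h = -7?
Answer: 558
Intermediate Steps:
h = -7/2 (h = (1/2)*(-7) = -7/2 ≈ -3.5000)
T = -60 (T = -5 - 55 = -60)
G(c, H) = -13 - 7*H/2 (G(c, H) = -7*H/2 - 13 = -13 - 7*H/2)
d = 1/16 (d = -3/((2*4 + 4) - 60) = -3/((8 + 4) - 60) = -3/(12 - 60) = -3/(-48) = -3*(-1/48) = 1/16 ≈ 0.062500)
0*d + G(-8, 14)*w(-9, 7) = 0*(1/16) + (-13 - 7/2*14)*(-9) = 0 + (-13 - 49)*(-9) = 0 - 62*(-9) = 0 + 558 = 558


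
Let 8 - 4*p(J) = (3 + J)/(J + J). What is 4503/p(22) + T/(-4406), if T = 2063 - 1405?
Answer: 581943867/240127 ≈ 2423.5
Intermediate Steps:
T = 658
p(J) = 2 - (3 + J)/(8*J) (p(J) = 2 - (3 + J)/(4*(J + J)) = 2 - (3 + J)/(4*(2*J)) = 2 - (3 + J)*1/(2*J)/4 = 2 - (3 + J)/(8*J))
4503/p(22) + T/(-4406) = 4503/(((3/8)*(-1 + 5*22)/22)) + 658/(-4406) = 4503/(((3/8)*(1/22)*(-1 + 110))) + 658*(-1/4406) = 4503/(((3/8)*(1/22)*109)) - 329/2203 = 4503/(327/176) - 329/2203 = 4503*(176/327) - 329/2203 = 264176/109 - 329/2203 = 581943867/240127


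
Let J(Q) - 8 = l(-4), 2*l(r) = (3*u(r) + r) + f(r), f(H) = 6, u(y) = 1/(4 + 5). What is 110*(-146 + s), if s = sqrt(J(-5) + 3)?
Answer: -16060 + 55*sqrt(438)/3 ≈ -15676.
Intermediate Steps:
u(y) = 1/9
l(r) = 19/6 + r/2 (l(r) = ((3*(1/9) + r) + 6)/2 = ((1/3 + r) + 6)/2 = (19/3 + r)/2 = 19/6 + r/2)
J(Q) = 55/6 (J(Q) = 8 + (19/6 + (1/2)*(-4)) = 8 + (19/6 - 2) = 8 + 7/6 = 55/6)
s = sqrt(438)/6 (s = sqrt(55/6 + 3) = sqrt(73/6) = sqrt(438)/6 ≈ 3.4881)
110*(-146 + s) = 110*(-146 + sqrt(438)/6) = -16060 + 55*sqrt(438)/3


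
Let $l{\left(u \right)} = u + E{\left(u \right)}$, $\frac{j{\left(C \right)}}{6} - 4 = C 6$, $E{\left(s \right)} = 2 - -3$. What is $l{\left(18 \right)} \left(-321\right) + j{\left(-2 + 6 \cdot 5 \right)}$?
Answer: $-6351$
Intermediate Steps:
$E{\left(s \right)} = 5$ ($E{\left(s \right)} = 2 + 3 = 5$)
$j{\left(C \right)} = 24 + 36 C$ ($j{\left(C \right)} = 24 + 6 C 6 = 24 + 6 \cdot 6 C = 24 + 36 C$)
$l{\left(u \right)} = 5 + u$ ($l{\left(u \right)} = u + 5 = 5 + u$)
$l{\left(18 \right)} \left(-321\right) + j{\left(-2 + 6 \cdot 5 \right)} = \left(5 + 18\right) \left(-321\right) + \left(24 + 36 \left(-2 + 6 \cdot 5\right)\right) = 23 \left(-321\right) + \left(24 + 36 \left(-2 + 30\right)\right) = -7383 + \left(24 + 36 \cdot 28\right) = -7383 + \left(24 + 1008\right) = -7383 + 1032 = -6351$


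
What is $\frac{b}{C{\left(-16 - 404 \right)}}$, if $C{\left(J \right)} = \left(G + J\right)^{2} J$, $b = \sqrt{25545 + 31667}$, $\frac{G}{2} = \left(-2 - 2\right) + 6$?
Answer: $- \frac{\sqrt{14303}}{36341760} \approx -3.2908 \cdot 10^{-6}$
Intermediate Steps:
$G = 4$ ($G = 2 \left(\left(-2 - 2\right) + 6\right) = 2 \left(-4 + 6\right) = 2 \cdot 2 = 4$)
$b = 2 \sqrt{14303}$ ($b = \sqrt{57212} = 2 \sqrt{14303} \approx 239.19$)
$C{\left(J \right)} = J \left(4 + J\right)^{2}$ ($C{\left(J \right)} = \left(4 + J\right)^{2} J = J \left(4 + J\right)^{2}$)
$\frac{b}{C{\left(-16 - 404 \right)}} = \frac{2 \sqrt{14303}}{\left(-16 - 404\right) \left(4 - 420\right)^{2}} = \frac{2 \sqrt{14303}}{\left(-420\right) \left(4 - 420\right)^{2}} = \frac{2 \sqrt{14303}}{\left(-420\right) \left(-416\right)^{2}} = \frac{2 \sqrt{14303}}{\left(-420\right) 173056} = \frac{2 \sqrt{14303}}{-72683520} = 2 \sqrt{14303} \left(- \frac{1}{72683520}\right) = - \frac{\sqrt{14303}}{36341760}$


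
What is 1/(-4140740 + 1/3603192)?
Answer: -3603192/14919881242079 ≈ -2.4150e-7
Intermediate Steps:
1/(-4140740 + 1/3603192) = 1/(-14919881242079/3603192) = -3603192/14919881242079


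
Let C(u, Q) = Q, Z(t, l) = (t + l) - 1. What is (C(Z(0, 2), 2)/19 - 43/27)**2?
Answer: 582169/263169 ≈ 2.2122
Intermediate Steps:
Z(t, l) = -1 + l + t (Z(t, l) = (l + t) - 1 = -1 + l + t)
(C(Z(0, 2), 2)/19 - 43/27)**2 = (2/19 - 43/27)**2 = (-763/513)**2 = 582169/263169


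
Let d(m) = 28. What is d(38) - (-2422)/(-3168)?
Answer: 43141/1584 ≈ 27.235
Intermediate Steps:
d(38) - (-2422)/(-3168) = 28 - (-2422)/(-3168) = 28 - (-2422)*(-1)/3168 = 28 - 1*1211/1584 = 28 - 1211/1584 = 43141/1584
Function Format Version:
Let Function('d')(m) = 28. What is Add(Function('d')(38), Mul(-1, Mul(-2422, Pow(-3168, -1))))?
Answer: Rational(43141, 1584) ≈ 27.235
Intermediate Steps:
Add(Function('d')(38), Mul(-1, Mul(-2422, Pow(-3168, -1)))) = Add(28, Mul(-1, Mul(-2422, Pow(-3168, -1)))) = Add(28, Mul(-1, Mul(-2422, Rational(-1, 3168)))) = Add(28, Mul(-1, Rational(1211, 1584))) = Add(28, Rational(-1211, 1584)) = Rational(43141, 1584)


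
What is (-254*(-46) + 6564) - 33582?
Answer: -15334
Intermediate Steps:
(-254*(-46) + 6564) - 33582 = (11684 + 6564) - 33582 = 18248 - 33582 = -15334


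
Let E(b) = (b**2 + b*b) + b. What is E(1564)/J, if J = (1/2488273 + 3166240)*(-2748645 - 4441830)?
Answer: -176478274252/821013594251161775 ≈ -2.1495e-7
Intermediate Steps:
E(b) = b + 2*b**2 (E(b) = (b**2 + b**2) + b = 2*b**2 + b = b + 2*b**2)
J = -56649938003330162475/2488273 (J = (1/2488273 + 3166240)*(-7190475) = (7878469503521/2488273)*(-7190475) = -56649938003330162475/2488273 ≈ -2.2767e+13)
E(1564)/J = (1564*(1 + 2*1564))/(-56649938003330162475/2488273) = (1564*(1 + 3128))*(-2488273/56649938003330162475) = (1564*3129)*(-2488273/56649938003330162475) = 4893756*(-2488273/56649938003330162475) = -176478274252/821013594251161775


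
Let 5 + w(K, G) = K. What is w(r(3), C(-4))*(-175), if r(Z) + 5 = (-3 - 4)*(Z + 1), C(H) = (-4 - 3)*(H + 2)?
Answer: 6650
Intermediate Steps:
C(H) = -14 - 7*H (C(H) = -7*(2 + H) = -14 - 7*H)
r(Z) = -12 - 7*Z (r(Z) = -5 + (-3 - 4)*(Z + 1) = -5 - 7*(1 + Z) = -5 + (-7 - 7*Z) = -12 - 7*Z)
w(K, G) = -5 + K
w(r(3), C(-4))*(-175) = (-5 + (-12 - 7*3))*(-175) = (-5 + (-12 - 21))*(-175) = (-5 - 33)*(-175) = -38*(-175) = 6650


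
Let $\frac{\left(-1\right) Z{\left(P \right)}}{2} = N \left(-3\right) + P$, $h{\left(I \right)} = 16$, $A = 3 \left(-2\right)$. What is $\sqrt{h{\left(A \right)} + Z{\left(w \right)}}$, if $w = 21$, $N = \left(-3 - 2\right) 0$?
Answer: $i \sqrt{26} \approx 5.099 i$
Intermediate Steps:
$N = 0$ ($N = \left(-5\right) 0 = 0$)
$A = -6$
$Z{\left(P \right)} = - 2 P$ ($Z{\left(P \right)} = - 2 \left(0 \left(-3\right) + P\right) = - 2 \left(0 + P\right) = - 2 P$)
$\sqrt{h{\left(A \right)} + Z{\left(w \right)}} = \sqrt{16 - 42} = \sqrt{-26} = i \sqrt{26}$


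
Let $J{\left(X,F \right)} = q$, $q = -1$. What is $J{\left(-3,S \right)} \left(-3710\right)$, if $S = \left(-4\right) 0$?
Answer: $3710$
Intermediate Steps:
$S = 0$
$J{\left(X,F \right)} = -1$
$J{\left(-3,S \right)} \left(-3710\right) = \left(-1\right) \left(-3710\right) = 3710$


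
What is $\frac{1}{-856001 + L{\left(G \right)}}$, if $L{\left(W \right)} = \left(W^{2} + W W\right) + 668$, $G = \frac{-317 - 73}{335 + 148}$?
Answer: $- \frac{25921}{22171052893} \approx -1.1691 \cdot 10^{-6}$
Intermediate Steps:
$G = - \frac{130}{161}$ ($G = - \frac{390}{483} = \left(-390\right) \frac{1}{483} = - \frac{130}{161} \approx -0.80745$)
$L{\left(W \right)} = 668 + 2 W^{2}$ ($L{\left(W \right)} = \left(W^{2} + W^{2}\right) + 668 = 2 W^{2} + 668 = 668 + 2 W^{2}$)
$\frac{1}{-856001 + L{\left(G \right)}} = \frac{1}{-856001 + \left(668 + 2 \left(- \frac{130}{161}\right)^{2}\right)} = \frac{1}{-856001 + \left(668 + 2 \cdot \frac{16900}{25921}\right)} = \frac{1}{-856001 + \left(668 + \frac{33800}{25921}\right)} = \frac{1}{-856001 + \frac{17349028}{25921}} = \frac{1}{- \frac{22171052893}{25921}} = - \frac{25921}{22171052893}$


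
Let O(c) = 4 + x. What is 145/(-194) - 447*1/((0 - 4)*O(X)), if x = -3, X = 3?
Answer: 43069/388 ≈ 111.00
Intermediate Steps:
O(c) = 1 (O(c) = 4 - 3 = 1)
145/(-194) - 447*1/((0 - 4)*O(X)) = 145/(-194) - 447/(0 - 4) = 145*(-1/194) - 447/((-4*1)) = -145/194 - 447/(-4) = -145/194 - 447*(-1/4) = -145/194 + 447/4 = 43069/388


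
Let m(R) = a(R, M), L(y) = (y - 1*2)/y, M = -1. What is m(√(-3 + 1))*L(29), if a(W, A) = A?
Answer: -27/29 ≈ -0.93103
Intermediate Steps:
L(y) = (-2 + y)/y (L(y) = (y - 2)/y = (-2 + y)/y)
m(R) = -1
m(√(-3 + 1))*L(29) = -(-2 + 29)/29 = -27/29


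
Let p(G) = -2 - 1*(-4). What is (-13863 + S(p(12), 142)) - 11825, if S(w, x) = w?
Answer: -25686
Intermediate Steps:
p(G) = 2 (p(G) = -2 + 4 = 2)
(-13863 + S(p(12), 142)) - 11825 = (-13863 + 2) - 11825 = -13861 - 11825 = -25686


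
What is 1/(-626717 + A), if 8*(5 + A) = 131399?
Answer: -8/4882377 ≈ -1.6385e-6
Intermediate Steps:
A = 131359/8 (A = -5 + (⅛)*131399 = -5 + 131399/8 = 131359/8 ≈ 16420.)
1/(-626717 + A) = 1/(-626717 + 131359/8) = 1/(-4882377/8) = -8/4882377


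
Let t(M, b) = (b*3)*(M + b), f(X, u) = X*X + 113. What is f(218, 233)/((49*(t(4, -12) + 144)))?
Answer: 5293/2352 ≈ 2.2504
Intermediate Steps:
f(X, u) = 113 + X**2 (f(X, u) = X**2 + 113 = 113 + X**2)
t(M, b) = 3*b*(M + b) (t(M, b) = (3*b)*(M + b) = 3*b*(M + b))
f(218, 233)/((49*(t(4, -12) + 144))) = (113 + 218**2)/((49*(3*(-12)*(4 - 12) + 144))) = (113 + 47524)/((49*(3*(-12)*(-8) + 144))) = 47637/((49*(288 + 144))) = 47637/((49*432)) = 47637/21168 = 47637*(1/21168) = 5293/2352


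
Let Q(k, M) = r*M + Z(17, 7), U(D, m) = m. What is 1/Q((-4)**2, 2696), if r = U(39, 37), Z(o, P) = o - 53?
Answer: 1/99716 ≈ 1.0028e-5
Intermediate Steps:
Z(o, P) = -53 + o
r = 37
Q(k, M) = -36 + 37*M (Q(k, M) = 37*M + (-53 + 17) = 37*M - 36 = -36 + 37*M)
1/Q((-4)**2, 2696) = 1/(-36 + 37*2696) = 1/(-36 + 99752) = 1/99716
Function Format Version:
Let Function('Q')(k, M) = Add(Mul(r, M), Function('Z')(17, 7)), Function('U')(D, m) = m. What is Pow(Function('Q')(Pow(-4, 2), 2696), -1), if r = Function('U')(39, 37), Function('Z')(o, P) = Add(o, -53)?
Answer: Rational(1, 99716) ≈ 1.0028e-5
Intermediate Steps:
Function('Z')(o, P) = Add(-53, o)
r = 37
Function('Q')(k, M) = Add(-36, Mul(37, M)) (Function('Q')(k, M) = Add(Mul(37, M), Add(-53, 17)) = Add(Mul(37, M), -36) = Add(-36, Mul(37, M)))
Pow(Function('Q')(Pow(-4, 2), 2696), -1) = Pow(Add(-36, Mul(37, 2696)), -1) = Pow(Add(-36, 99752), -1) = Pow(99716, -1) = Rational(1, 99716)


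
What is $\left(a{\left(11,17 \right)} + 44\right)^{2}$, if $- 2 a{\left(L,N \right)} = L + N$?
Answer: $900$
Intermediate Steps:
$a{\left(L,N \right)} = - \frac{L}{2} - \frac{N}{2}$ ($a{\left(L,N \right)} = - \frac{L + N}{2} = - \frac{L}{2} - \frac{N}{2}$)
$\left(a{\left(11,17 \right)} + 44\right)^{2} = \left(\left(\left(- \frac{1}{2}\right) 11 - \frac{17}{2}\right) + 44\right)^{2} = \left(\left(- \frac{11}{2} - \frac{17}{2}\right) + 44\right)^{2} = \left(-14 + 44\right)^{2} = 30^{2} = 900$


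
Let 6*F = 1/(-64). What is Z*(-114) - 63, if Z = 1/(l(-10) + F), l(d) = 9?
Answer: -261441/3455 ≈ -75.670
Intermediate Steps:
F = -1/384 (F = (⅙)/(-64) = (⅙)*(-1/64) = -1/384 ≈ -0.0026042)
Z = 384/3455 (Z = 1/(9 - 1/384) = 1/(3455/384) = 384/3455 ≈ 0.11114)
Z*(-114) - 63 = (384/3455)*(-114) - 63 = -43776/3455 - 63 = -261441/3455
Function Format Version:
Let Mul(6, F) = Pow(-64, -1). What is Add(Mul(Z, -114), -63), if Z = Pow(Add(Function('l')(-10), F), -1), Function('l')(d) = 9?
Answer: Rational(-261441, 3455) ≈ -75.670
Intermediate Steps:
F = Rational(-1, 384) (F = Mul(Rational(1, 6), Pow(-64, -1)) = Mul(Rational(1, 6), Rational(-1, 64)) = Rational(-1, 384) ≈ -0.0026042)
Z = Rational(384, 3455) (Z = Pow(Add(9, Rational(-1, 384)), -1) = Pow(Rational(3455, 384), -1) = Rational(384, 3455) ≈ 0.11114)
Add(Mul(Z, -114), -63) = Add(Mul(Rational(384, 3455), -114), -63) = Add(Rational(-43776, 3455), -63) = Rational(-261441, 3455)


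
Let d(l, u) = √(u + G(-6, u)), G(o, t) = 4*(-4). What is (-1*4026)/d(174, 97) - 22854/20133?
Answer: -1003224/2237 ≈ -448.47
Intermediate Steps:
G(o, t) = -16
d(l, u) = √(-16 + u) (d(l, u) = √(u - 16) = √(-16 + u))
(-1*4026)/d(174, 97) - 22854/20133 = (-1*4026)/(√(-16 + 97)) - 22854/20133 = -4026/(√81) - 22854*1/20133 = -4026/9 - 7618/6711 = -4026*⅑ - 7618/6711 = -1342/3 - 7618/6711 = -1003224/2237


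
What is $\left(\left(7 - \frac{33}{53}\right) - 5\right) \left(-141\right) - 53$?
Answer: $- \frac{13102}{53} \approx -247.21$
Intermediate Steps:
$\left(\left(7 - \frac{33}{53}\right) - 5\right) \left(-141\right) - 53 = \left(\frac{338}{53} - 5\right) \left(-141\right) - 53 = \frac{73}{53} \left(-141\right) - 53 = - \frac{10293}{53} - 53 = - \frac{13102}{53}$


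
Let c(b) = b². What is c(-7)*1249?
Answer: 61201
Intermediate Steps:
c(-7)*1249 = (-7)²*1249 = 49*1249 = 61201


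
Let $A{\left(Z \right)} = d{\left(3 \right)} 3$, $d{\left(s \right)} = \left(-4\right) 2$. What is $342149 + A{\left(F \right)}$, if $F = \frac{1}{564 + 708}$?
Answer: $342125$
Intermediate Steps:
$d{\left(s \right)} = -8$
$F = \frac{1}{1272} \approx 0.00078616$
$A{\left(Z \right)} = -24$ ($A{\left(Z \right)} = \left(-8\right) 3 = -24$)
$342149 + A{\left(F \right)} = 342149 - 24 = 342125$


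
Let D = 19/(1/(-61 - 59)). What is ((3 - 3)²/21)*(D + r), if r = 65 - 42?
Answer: 0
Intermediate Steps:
r = 23
D = -2280 (D = 19/(1/(-120)) = 19/(-1/120) = 19*(-120) = -2280)
((3 - 3)²/21)*(D + r) = ((3 - 3)²/21)*(-2280 + 23) = (0²*(1/21))*(-2257) = (0*(1/21))*(-2257) = 0*(-2257) = 0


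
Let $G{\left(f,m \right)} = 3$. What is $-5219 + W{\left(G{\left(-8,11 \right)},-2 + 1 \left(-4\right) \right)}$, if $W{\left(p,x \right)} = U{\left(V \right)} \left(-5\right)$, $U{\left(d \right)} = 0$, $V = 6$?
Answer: $-5219$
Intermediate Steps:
$W{\left(p,x \right)} = 0$ ($W{\left(p,x \right)} = 0 \left(-5\right) = 0$)
$-5219 + W{\left(G{\left(-8,11 \right)},-2 + 1 \left(-4\right) \right)} = -5219 + 0 = -5219$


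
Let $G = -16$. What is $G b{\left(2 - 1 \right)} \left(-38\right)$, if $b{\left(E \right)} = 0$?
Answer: $0$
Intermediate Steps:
$G b{\left(2 - 1 \right)} \left(-38\right) = \left(-16\right) 0 \left(-38\right) = 0 \left(-38\right) = 0$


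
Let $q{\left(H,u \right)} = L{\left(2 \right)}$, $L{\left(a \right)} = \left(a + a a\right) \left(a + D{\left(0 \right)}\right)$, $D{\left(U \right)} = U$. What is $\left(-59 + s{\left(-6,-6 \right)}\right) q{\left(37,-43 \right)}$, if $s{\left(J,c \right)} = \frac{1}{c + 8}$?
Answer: $-702$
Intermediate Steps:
$s{\left(J,c \right)} = \frac{1}{8 + c}$
$L{\left(a \right)} = a \left(a + a^{2}\right)$ ($L{\left(a \right)} = \left(a + a a\right) \left(a + 0\right) = \left(a + a^{2}\right) a = a \left(a + a^{2}\right)$)
$q{\left(H,u \right)} = 12$ ($q{\left(H,u \right)} = 2^{2} \left(1 + 2\right) = 4 \cdot 3 = 12$)
$\left(-59 + s{\left(-6,-6 \right)}\right) q{\left(37,-43 \right)} = \left(-59 + \frac{1}{8 - 6}\right) 12 = \left(-59 + \frac{1}{2}\right) 12 = \left(- \frac{117}{2}\right) 12 = -702$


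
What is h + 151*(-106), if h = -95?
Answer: -16101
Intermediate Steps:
h + 151*(-106) = -95 + 151*(-106) = -95 - 16006 = -16101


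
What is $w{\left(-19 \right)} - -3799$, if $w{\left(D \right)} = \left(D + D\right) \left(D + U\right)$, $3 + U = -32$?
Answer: $5851$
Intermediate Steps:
$U = -35$ ($U = -3 - 32 = -35$)
$w{\left(D \right)} = 2 D \left(-35 + D\right)$ ($w{\left(D \right)} = \left(D + D\right) \left(D - 35\right) = 2 D \left(-35 + D\right)$)
$w{\left(-19 \right)} - -3799 = 2 \left(-19\right) \left(-35 - 19\right) - -3799 = 2 \left(-19\right) \left(-54\right) + 3799 = 2052 + 3799 = 5851$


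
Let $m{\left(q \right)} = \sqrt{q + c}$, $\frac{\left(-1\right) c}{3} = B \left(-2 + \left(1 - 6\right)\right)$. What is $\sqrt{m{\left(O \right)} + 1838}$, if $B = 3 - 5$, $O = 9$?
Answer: $\sqrt{1838 + i \sqrt{33}} \approx 42.872 + 0.067 i$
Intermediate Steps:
$B = -2$ ($B = 3 - 5 = -2$)
$c = -42$ ($c = - 3 \left(- 2 \left(-2 + \left(1 - 6\right)\right)\right) = - 3 \left(- 2 \left(-2 - 5\right)\right) = - 3 \left(\left(-2\right) \left(-7\right)\right) = \left(-3\right) 14 = -42$)
$m{\left(q \right)} = \sqrt{-42 + q}$ ($m{\left(q \right)} = \sqrt{q - 42} = \sqrt{-42 + q}$)
$\sqrt{m{\left(O \right)} + 1838} = \sqrt{\sqrt{-42 + 9} + 1838} = \sqrt{\sqrt{-33} + 1838} = \sqrt{i \sqrt{33} + 1838} = \sqrt{1838 + i \sqrt{33}}$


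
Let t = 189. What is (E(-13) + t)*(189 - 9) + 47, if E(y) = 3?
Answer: 34607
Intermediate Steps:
(E(-13) + t)*(189 - 9) + 47 = (3 + 189)*(189 - 9) + 47 = 192*180 + 47 = 34560 + 47 = 34607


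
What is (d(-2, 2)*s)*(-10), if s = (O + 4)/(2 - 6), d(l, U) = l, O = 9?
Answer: -65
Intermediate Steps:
s = -13/4 (s = (9 + 4)/(2 - 6) = 13/(-4) = 13*(-1/4) = -13/4 ≈ -3.2500)
(d(-2, 2)*s)*(-10) = -2*(-13/4)*(-10) = (13/2)*(-10) = -65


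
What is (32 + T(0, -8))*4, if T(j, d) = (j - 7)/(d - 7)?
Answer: 1948/15 ≈ 129.87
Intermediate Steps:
T(j, d) = (-7 + j)/(-7 + d)
(32 + T(0, -8))*4 = (32 + (-7 + 0)/(-7 - 8))*4 = (32 - 7/(-15))*4 = (32 - 1/15*(-7))*4 = (32 + 7/15)*4 = (487/15)*4 = 1948/15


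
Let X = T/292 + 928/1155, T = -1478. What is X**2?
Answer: 515605855249/28436076900 ≈ 18.132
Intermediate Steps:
X = -718057/168630 (X = -1478/292 + 928/1155 = -1478*1/292 + 928*(1/1155) = -739/146 + 928/1155 = -718057/168630 ≈ -4.2582)
X**2 = (-718057/168630)**2 = 515605855249/28436076900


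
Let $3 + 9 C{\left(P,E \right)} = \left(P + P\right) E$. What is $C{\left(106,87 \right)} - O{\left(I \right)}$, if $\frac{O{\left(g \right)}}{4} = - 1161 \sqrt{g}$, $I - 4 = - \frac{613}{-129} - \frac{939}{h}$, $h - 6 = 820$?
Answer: $2049 + \frac{18 \sqrt{86460366342}}{413} \approx 14864.0$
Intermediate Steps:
$h = 826$ ($h = 6 + 820 = 826$)
$I = \frac{811423}{106554}$ ($I = 4 - \left(- \frac{613}{129} + \frac{939}{826}\right) = 4 - - \frac{385207}{106554} = 4 + \left(\frac{613}{129} - \frac{939}{826}\right) = 4 + \frac{385207}{106554} = \frac{811423}{106554} \approx 7.6151$)
$O{\left(g \right)} = - 4644 \sqrt{g}$ ($O{\left(g \right)} = 4 \left(- 1161 \sqrt{g}\right) = - 4644 \sqrt{g}$)
$C{\left(P,E \right)} = - \frac{1}{3} + \frac{2 E P}{9}$ ($C{\left(P,E \right)} = - \frac{1}{3} + \frac{\left(P + P\right) E}{9} = - \frac{1}{3} + \frac{2 P E}{9} = - \frac{1}{3} + \frac{2 E P}{9}$)
$C{\left(106,87 \right)} - O{\left(I \right)} = \left(- \frac{1}{3} + \frac{2}{9} \cdot 87 \cdot 106\right) - - 4644 \sqrt{\frac{811423}{106554}} = \left(- \frac{1}{3} + \frac{6148}{3}\right) - - 4644 \frac{\sqrt{86460366342}}{106554} = 2049 - - \frac{18 \sqrt{86460366342}}{413} = 2049 + \frac{18 \sqrt{86460366342}}{413}$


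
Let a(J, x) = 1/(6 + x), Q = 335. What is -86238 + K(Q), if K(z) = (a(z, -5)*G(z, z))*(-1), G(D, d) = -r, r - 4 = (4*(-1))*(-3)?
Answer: -86222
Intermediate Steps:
r = 16 (r = 4 + (4*(-1))*(-3) = 4 - 4*(-3) = 4 + 12 = 16)
G(D, d) = -16 (G(D, d) = -1*16 = -16)
K(z) = 16 (K(z) = (-16/(6 - 5))*(-1) = (-16/1)*(-1) = (1*(-16))*(-1) = -16*(-1) = 16)
-86238 + K(Q) = -86238 + 16 = -86222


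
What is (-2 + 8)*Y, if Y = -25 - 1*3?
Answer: -168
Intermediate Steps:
Y = -28 (Y = -25 - 3 = -28)
(-2 + 8)*Y = (-2 + 8)*(-28) = 6*(-28) = -168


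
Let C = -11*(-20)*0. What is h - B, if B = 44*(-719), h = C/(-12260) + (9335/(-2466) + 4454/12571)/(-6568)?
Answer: 6441360663898049/203608564848 ≈ 31636.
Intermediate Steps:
C = 0 (C = 220*0 = 0)
h = 106366721/203608564848 (h = 0/(-12260) + (9335/(-2466) + 4454/12571)/(-6568) = 0*(-1/12260) + (9335*(-1/2466) + 4454*(1/12571))*(-1/6568) = 0 + (-9335/2466 + 4454/12571)*(-1/6568) = 0 - 106366721/31000086*(-1/6568) = 0 + 106366721/203608564848 = 106366721/203608564848 ≈ 0.00052241)
B = -31636
h - B = 106366721/203608564848 - 1*(-31636) = 106366721/203608564848 + 31636 = 6441360663898049/203608564848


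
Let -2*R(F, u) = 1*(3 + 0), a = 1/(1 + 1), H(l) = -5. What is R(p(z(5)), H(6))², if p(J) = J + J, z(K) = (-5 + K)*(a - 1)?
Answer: 9/4 ≈ 2.2500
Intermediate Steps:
a = ½ (a = 1/2 = ½ ≈ 0.50000)
z(K) = 5/2 - K/2 (z(K) = (-5 + K)*(½ - 1) = (-5 + K)*(-½) = 5/2 - K/2)
p(J) = 2*J
R(F, u) = -3/2 (R(F, u) = -(3 + 0)/2 = -3/2)
R(p(z(5)), H(6))² = (-3/2)² = 9/4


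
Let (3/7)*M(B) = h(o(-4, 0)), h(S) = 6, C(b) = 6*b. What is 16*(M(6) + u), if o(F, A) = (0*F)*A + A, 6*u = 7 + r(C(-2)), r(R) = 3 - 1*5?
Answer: 712/3 ≈ 237.33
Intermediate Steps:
r(R) = -2 (r(R) = 3 - 5 = -2)
u = ⅚ (u = (7 - 2)/6 = (⅙)*5 = ⅚ ≈ 0.83333)
o(F, A) = A (o(F, A) = 0*A + A = 0 + A = A)
M(B) = 14 (M(B) = (7/3)*6 = 14)
16*(M(6) + u) = 16*(14 + ⅚) = 16*(89/6) = 712/3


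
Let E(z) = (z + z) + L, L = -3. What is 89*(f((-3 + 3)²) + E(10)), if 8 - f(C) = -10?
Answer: 3115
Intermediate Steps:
f(C) = 18 (f(C) = 8 - 1*(-10) = 8 + 10 = 18)
E(z) = -3 + 2*z (E(z) = (z + z) - 3 = 2*z - 3 = -3 + 2*z)
89*(f((-3 + 3)²) + E(10)) = 89*(18 + (-3 + 2*10)) = 89*(18 + (-3 + 20)) = 89*(18 + 17) = 89*35 = 3115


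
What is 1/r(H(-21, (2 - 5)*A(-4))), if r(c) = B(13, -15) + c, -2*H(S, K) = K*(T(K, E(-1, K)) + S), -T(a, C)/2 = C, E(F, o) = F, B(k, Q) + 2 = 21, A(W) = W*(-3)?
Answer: -1/323 ≈ -0.0030960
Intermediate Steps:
A(W) = -3*W
B(k, Q) = 19 (B(k, Q) = -2 + 21 = 19)
T(a, C) = -2*C
H(S, K) = -K*(2 + S)/2 (H(S, K) = -K*(-2*(-1) + S)/2 = -K*(2 + S)/2)
r(c) = 19 + c
1/r(H(-21, (2 - 5)*A(-4))) = 1/(19 - (2 - 5)*(-3*(-4))*(2 - 21)/2) = 1/(19 - ½*(-3*12)*(-19)) = 1/(19 - ½*(-36)*(-19)) = 1/(19 - 342) = 1/(-323) = -1/323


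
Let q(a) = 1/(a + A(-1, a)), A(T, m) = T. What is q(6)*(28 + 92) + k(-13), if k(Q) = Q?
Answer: 11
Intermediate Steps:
q(a) = 1/(-1 + a) (q(a) = 1/(a - 1) = 1/(-1 + a))
q(6)*(28 + 92) + k(-13) = (28 + 92)/(-1 + 6) - 13 = 120/5 - 13 = (⅕)*120 - 13 = 24 - 13 = 11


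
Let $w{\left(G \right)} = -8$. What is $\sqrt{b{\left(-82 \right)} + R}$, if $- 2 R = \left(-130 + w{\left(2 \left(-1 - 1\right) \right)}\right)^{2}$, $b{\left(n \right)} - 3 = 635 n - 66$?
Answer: $i \sqrt{61655} \approx 248.3 i$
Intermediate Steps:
$b{\left(n \right)} = -63 + 635 n$ ($b{\left(n \right)} = 3 + \left(635 n - 66\right) = 3 + \left(-66 + 635 n\right) = -63 + 635 n$)
$R = -9522$ ($R = - \frac{\left(-130 - 8\right)^{2}}{2} = - \frac{\left(-138\right)^{2}}{2} = \left(- \frac{1}{2}\right) 19044 = -9522$)
$\sqrt{b{\left(-82 \right)} + R} = \sqrt{\left(-63 + 635 \left(-82\right)\right) - 9522} = \sqrt{\left(-63 - 52070\right) - 9522} = \sqrt{-52133 - 9522} = \sqrt{-61655} = i \sqrt{61655}$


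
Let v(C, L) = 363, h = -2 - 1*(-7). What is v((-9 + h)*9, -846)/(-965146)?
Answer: -363/965146 ≈ -0.00037611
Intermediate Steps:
h = 5 (h = -2 + 7 = 5)
v((-9 + h)*9, -846)/(-965146) = 363/(-965146) = 363*(-1/965146) = -363/965146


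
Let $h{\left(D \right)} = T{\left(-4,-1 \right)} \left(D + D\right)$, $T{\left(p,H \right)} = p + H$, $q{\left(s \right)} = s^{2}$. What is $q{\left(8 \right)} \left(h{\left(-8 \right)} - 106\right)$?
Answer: $-1664$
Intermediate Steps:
$T{\left(p,H \right)} = H + p$
$h{\left(D \right)} = - 10 D$ ($h{\left(D \right)} = \left(-1 - 4\right) \left(D + D\right) = - 5 \cdot 2 D = - 10 D$)
$q{\left(8 \right)} \left(h{\left(-8 \right)} - 106\right) = 8^{2} \left(\left(-10\right) \left(-8\right) - 106\right) = 64 \left(80 - 106\right) = 64 \left(-26\right) = -1664$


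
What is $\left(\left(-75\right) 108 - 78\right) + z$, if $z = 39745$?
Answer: $31567$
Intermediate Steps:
$\left(\left(-75\right) 108 - 78\right) + z = \left(\left(-75\right) 108 - 78\right) + 39745 = \left(-8100 - 78\right) + 39745 = -8178 + 39745 = 31567$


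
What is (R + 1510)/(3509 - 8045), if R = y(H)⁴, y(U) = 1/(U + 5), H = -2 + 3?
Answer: -1956961/5878656 ≈ -0.33289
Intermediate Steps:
H = 1
y(U) = 1/(5 + U)
R = 1/1296 (R = (1/(5 + 1))⁴ = (1/6)⁴ = (⅙)⁴ = 1/1296 ≈ 0.00077160)
(R + 1510)/(3509 - 8045) = (1/1296 + 1510)/(3509 - 8045) = (1956961/1296)/(-4536) = (1956961/1296)*(-1/4536) = -1956961/5878656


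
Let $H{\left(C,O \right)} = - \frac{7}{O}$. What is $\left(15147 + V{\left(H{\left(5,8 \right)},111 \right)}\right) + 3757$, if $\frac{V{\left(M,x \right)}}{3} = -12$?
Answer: $18868$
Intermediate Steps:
$V{\left(M,x \right)} = -36$ ($V{\left(M,x \right)} = 3 \left(-12\right) = -36$)
$\left(15147 + V{\left(H{\left(5,8 \right)},111 \right)}\right) + 3757 = \left(15147 - 36\right) + 3757 = 15111 + 3757 = 18868$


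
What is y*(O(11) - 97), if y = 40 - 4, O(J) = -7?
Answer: -3744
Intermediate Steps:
y = 36
y*(O(11) - 97) = 36*(-7 - 97) = 36*(-104) = -3744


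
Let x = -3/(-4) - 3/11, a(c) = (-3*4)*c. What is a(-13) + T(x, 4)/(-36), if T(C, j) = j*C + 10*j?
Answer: 61315/396 ≈ 154.84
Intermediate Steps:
a(c) = -12*c
x = 21/44 (x = -3*(-¼) - 3*1/11 = ¾ - 3/11 = 21/44 ≈ 0.47727)
T(C, j) = 10*j + C*j (T(C, j) = C*j + 10*j = 10*j + C*j)
a(-13) + T(x, 4)/(-36) = -12*(-13) + (4*(10 + 21/44))/(-36) = 156 - 461/(9*44) = 156 - 1/36*461/11 = 156 - 461/396 = 61315/396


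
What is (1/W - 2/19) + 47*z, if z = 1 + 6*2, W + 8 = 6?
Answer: 23195/38 ≈ 610.39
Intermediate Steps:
W = -2 (W = -8 + 6 = -2)
z = 13 (z = 1 + 12 = 13)
(1/W - 2/19) + 47*z = (1/(-2) - 2/19) + 47*13 = (1*(-½) - 2*1/19) + 611 = (-½ - 2/19) + 611 = -23/38 + 611 = 23195/38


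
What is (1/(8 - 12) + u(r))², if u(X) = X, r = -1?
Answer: 25/16 ≈ 1.5625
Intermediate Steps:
(1/(8 - 12) + u(r))² = (1/(8 - 12) - 1)² = (1/(-4) - 1)² = (-¼ - 1)² = (-5/4)² = 25/16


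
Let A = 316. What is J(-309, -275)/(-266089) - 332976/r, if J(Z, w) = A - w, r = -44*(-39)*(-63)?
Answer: 1054016179/342456543 ≈ 3.0778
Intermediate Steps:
r = -108108 (r = 1716*(-63) = -108108)
J(Z, w) = 316 - w
J(-309, -275)/(-266089) - 332976/r = (316 - 1*(-275))/(-266089) - 332976/(-108108) = (316 + 275)*(-1/266089) - 332976*(-1/108108) = 591*(-1/266089) + 3964/1287 = -591/266089 + 3964/1287 = 1054016179/342456543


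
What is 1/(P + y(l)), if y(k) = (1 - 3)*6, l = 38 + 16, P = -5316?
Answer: -1/5328 ≈ -0.00018769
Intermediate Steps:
l = 54
y(k) = -12 (y(k) = -2*6 = -12)
1/(P + y(l)) = 1/(-5316 - 12) = 1/(-5328) = -1/5328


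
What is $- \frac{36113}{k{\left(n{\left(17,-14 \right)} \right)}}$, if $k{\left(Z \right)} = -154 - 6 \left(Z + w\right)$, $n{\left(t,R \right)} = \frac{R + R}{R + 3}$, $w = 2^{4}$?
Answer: $\frac{397243}{2918} \approx 136.14$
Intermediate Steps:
$w = 16$
$n{\left(t,R \right)} = \frac{2 R}{3 + R}$
$k{\left(Z \right)} = -250 - 6 Z$ ($k{\left(Z \right)} = -154 - 6 \left(Z + 16\right) = -154 - 6 \left(16 + Z\right) = -154 - \left(96 + 6 Z\right) = -250 - 6 Z$)
$- \frac{36113}{k{\left(n{\left(17,-14 \right)} \right)}} = - \frac{36113}{-250 - 6 \cdot 2 \left(-14\right) \frac{1}{3 - 14}} = - \frac{36113}{-250 - 6 \cdot 2 \left(-14\right) \frac{1}{-11}} = - \frac{36113}{-250 - 6 \cdot 2 \left(-14\right) \left(- \frac{1}{11}\right)} = - \frac{36113}{-250 - \frac{168}{11}} = - \frac{36113}{- \frac{2918}{11}} = \left(-36113\right) \left(- \frac{11}{2918}\right) = \frac{397243}{2918}$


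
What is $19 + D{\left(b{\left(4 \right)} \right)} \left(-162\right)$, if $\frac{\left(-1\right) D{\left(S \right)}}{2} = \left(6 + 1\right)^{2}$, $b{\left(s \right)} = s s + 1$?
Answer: $15895$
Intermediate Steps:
$b{\left(s \right)} = 1 + s^{2}$ ($b{\left(s \right)} = s^{2} + 1 = 1 + s^{2}$)
$D{\left(S \right)} = -98$ ($D{\left(S \right)} = - 2 \left(6 + 1\right)^{2} = - 2 \cdot 7^{2} = \left(-2\right) 49 = -98$)
$19 + D{\left(b{\left(4 \right)} \right)} \left(-162\right) = 19 - -15876 = 19 + 15876 = 15895$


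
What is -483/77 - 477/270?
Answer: -2653/330 ≈ -8.0394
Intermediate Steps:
-483/77 - 477/270 = -483*1/77 - 477*1/270 = -69/11 - 53/30 = -2653/330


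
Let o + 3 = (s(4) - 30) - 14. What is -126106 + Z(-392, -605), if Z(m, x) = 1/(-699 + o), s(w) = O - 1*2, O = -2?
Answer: -94579501/750 ≈ -1.2611e+5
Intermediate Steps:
s(w) = -4 (s(w) = -2 - 1*2 = -2 - 2 = -4)
o = -51 (o = -3 + ((-4 - 30) - 14) = -3 + (-34 - 14) = -3 - 48 = -51)
Z(m, x) = -1/750 (Z(m, x) = 1/(-699 - 51) = 1/(-750) = -1/750)
-126106 + Z(-392, -605) = -126106 - 1/750 = -94579501/750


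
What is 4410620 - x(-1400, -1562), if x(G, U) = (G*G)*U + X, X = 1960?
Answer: 3065928660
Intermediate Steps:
x(G, U) = 1960 + U*G² (x(G, U) = (G*G)*U + 1960 = G²*U + 1960 = U*G² + 1960 = 1960 + U*G²)
4410620 - x(-1400, -1562) = 4410620 - (1960 - 1562*(-1400)²) = 4410620 - (1960 - 1562*1960000) = 4410620 - (1960 - 3061520000) = 4410620 - 1*(-3061518040) = 4410620 + 3061518040 = 3065928660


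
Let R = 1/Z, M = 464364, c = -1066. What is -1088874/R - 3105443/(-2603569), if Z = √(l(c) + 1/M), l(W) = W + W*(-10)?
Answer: 3105443/2603569 - 181479*√57466440891083/12899 ≈ -1.0665e+8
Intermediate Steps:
l(W) = -9*W (l(W) = W - 10*W = -9*W)
Z = √57466440891083/77394 (Z = √(-9*(-1066) + 1/464364) = √(9594 + 1/464364) = √(4455108217/464364) = √57466440891083/77394 ≈ 97.949)
R = 6*√57466440891083/4455108217 (R = 1/(√57466440891083/77394) = 6*√57466440891083/4455108217 ≈ 0.010209)
-1088874/R - 3105443/(-2603569) = -1088874*√57466440891083/77394 - 3105443/(-2603569) = -181479*√57466440891083/12899 - 3105443*(-1/2603569) = -181479*√57466440891083/12899 + 3105443/2603569 = 3105443/2603569 - 181479*√57466440891083/12899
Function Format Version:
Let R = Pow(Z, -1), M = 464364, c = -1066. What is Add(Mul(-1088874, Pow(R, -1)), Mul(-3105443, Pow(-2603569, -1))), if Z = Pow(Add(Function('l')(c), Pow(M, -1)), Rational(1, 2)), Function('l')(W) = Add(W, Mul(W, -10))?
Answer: Add(Rational(3105443, 2603569), Mul(Rational(-181479, 12899), Pow(57466440891083, Rational(1, 2)))) ≈ -1.0665e+8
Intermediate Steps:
Function('l')(W) = Mul(-9, W) (Function('l')(W) = Add(W, Mul(-10, W)) = Mul(-9, W))
Z = Mul(Rational(1, 77394), Pow(57466440891083, Rational(1, 2))) (Z = Pow(Add(Mul(-9, -1066), Pow(464364, -1)), Rational(1, 2)) = Pow(Add(9594, Rational(1, 464364)), Rational(1, 2)) = Pow(Rational(4455108217, 464364), Rational(1, 2)) = Mul(Rational(1, 77394), Pow(57466440891083, Rational(1, 2))) ≈ 97.949)
R = Mul(Rational(6, 4455108217), Pow(57466440891083, Rational(1, 2))) (R = Pow(Mul(Rational(1, 77394), Pow(57466440891083, Rational(1, 2))), -1) = Mul(Rational(6, 4455108217), Pow(57466440891083, Rational(1, 2))) ≈ 0.010209)
Add(Mul(-1088874, Pow(R, -1)), Mul(-3105443, Pow(-2603569, -1))) = Add(Mul(-1088874, Pow(Mul(Rational(6, 4455108217), Pow(57466440891083, Rational(1, 2))), -1)), Mul(-3105443, Pow(-2603569, -1))) = Add(Mul(-1088874, Mul(Rational(1, 77394), Pow(57466440891083, Rational(1, 2)))), Mul(-3105443, Rational(-1, 2603569))) = Add(Mul(Rational(-181479, 12899), Pow(57466440891083, Rational(1, 2))), Rational(3105443, 2603569)) = Add(Rational(3105443, 2603569), Mul(Rational(-181479, 12899), Pow(57466440891083, Rational(1, 2))))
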